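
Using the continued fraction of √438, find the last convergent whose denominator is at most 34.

293/14

√438 = [20; 1, 12, 1, 40, …] (period length 4).
Convergents:
  p_0/q_0 = 20/1
  p_1/q_1 = 21/1
  p_2/q_2 = 272/13
  p_3/q_3 = 293/14
  p_4/q_4 = 11992/573
q_3 = 14 ≤ 34 < 573 = q_4, so the answer is 293/14.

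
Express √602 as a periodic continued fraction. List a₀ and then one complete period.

a₀ = ⌊√602⌋ = 24.

[24; 1, 1, 6, 1, 1, 48]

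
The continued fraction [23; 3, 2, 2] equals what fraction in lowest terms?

Using pₖ = aₖpₖ₋₁ + pₖ₋₂ and qₖ = aₖqₖ₋₁ + qₖ₋₂:
  k=0: a=23, p=23, q=1
  k=1: a=3, p=70, q=3
  k=2: a=2, p=163, q=7
  k=3: a=2, p=396, q=17

396/17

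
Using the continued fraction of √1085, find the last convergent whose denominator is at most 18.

√1085 = [32; 1, 15, 2, 15, 1, 64, …] (period length 6).
Convergents:
  p_0/q_0 = 32/1
  p_1/q_1 = 33/1
  p_2/q_2 = 527/16
  p_3/q_3 = 1087/33
q_2 = 16 ≤ 18 < 33 = q_3, so the answer is 527/16.

527/16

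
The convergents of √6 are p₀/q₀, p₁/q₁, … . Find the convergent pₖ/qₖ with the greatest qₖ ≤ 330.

√6 = [2; 2, 4, …] (period length 2).
Convergents:
  p_0/q_0 = 2/1
  p_1/q_1 = 5/2
  p_2/q_2 = 22/9
  p_3/q_3 = 49/20
  p_4/q_4 = 218/89
  p_5/q_5 = 485/198
  p_6/q_6 = 2158/881
q_5 = 198 ≤ 330 < 881 = q_6, so the answer is 485/198.

485/198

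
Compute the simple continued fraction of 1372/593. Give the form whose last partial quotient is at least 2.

[2; 3, 5, 3, 5, 2]

1372 = 2·593 + 186
593 = 3·186 + 35
186 = 5·35 + 11
35 = 3·11 + 2
11 = 5·2 + 1
2 = 2·1 + 0  (stop)
So 1372/593 = [2; 3, 5, 3, 5, 2].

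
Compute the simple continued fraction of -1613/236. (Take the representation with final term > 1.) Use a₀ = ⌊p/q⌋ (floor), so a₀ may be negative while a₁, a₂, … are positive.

[-7; 6, 19, 2]

-1613 = -7*236 + 39
236 = 6*39 + 2
39 = 19*2 + 1
2 = 2*1 + 0  (stop)
So -1613/236 = [-7; 6, 19, 2].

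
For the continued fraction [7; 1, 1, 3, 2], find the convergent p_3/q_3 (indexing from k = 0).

Using pₖ = aₖpₖ₋₁ + pₖ₋₂, qₖ = aₖqₖ₋₁ + qₖ₋₂ (with p₋₁=1, p₋₂=0, q₋₁=0, q₋₂=1):
  k=0: a=7, p=7, q=1
  k=1: a=1, p=8, q=1
  k=2: a=1, p=15, q=2
  k=3: a=3, p=53, q=7

53/7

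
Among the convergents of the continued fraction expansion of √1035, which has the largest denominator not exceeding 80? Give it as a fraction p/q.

1126/35

√1035 = [32; 5, 1, 5, 64, …] (period length 4).
Convergents:
  p_0/q_0 = 32/1
  p_1/q_1 = 161/5
  p_2/q_2 = 193/6
  p_3/q_3 = 1126/35
  p_4/q_4 = 72257/2246
q_3 = 35 ≤ 80 < 2246 = q_4, so the answer is 1126/35.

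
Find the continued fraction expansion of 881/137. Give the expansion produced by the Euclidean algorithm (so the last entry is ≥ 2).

881 = 6·137 + 59
137 = 2·59 + 19
59 = 3·19 + 2
19 = 9·2 + 1
2 = 2·1 + 0  (stop)
So 881/137 = [6; 2, 3, 9, 2].

[6; 2, 3, 9, 2]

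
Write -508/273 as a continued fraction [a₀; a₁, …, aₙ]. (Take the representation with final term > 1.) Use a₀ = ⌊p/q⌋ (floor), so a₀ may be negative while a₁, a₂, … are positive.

-508 = -2×273 + 38
273 = 7×38 + 7
38 = 5×7 + 3
7 = 2×3 + 1
3 = 3×1 + 0  (stop)
So -508/273 = [-2; 7, 5, 2, 3].

[-2; 7, 5, 2, 3]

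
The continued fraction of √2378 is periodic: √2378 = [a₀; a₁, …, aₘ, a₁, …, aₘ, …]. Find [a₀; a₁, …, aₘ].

a₀ = ⌊√2378⌋ = 48.

[48; 1, 3, 3, 1, 96]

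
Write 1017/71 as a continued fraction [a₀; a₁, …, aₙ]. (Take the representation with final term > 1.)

1017 = 14×71 + 23
71 = 3×23 + 2
23 = 11×2 + 1
2 = 2×1 + 0  (stop)
So 1017/71 = [14; 3, 11, 2].

[14; 3, 11, 2]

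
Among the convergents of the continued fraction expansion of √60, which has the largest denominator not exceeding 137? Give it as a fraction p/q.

488/63

√60 = [7; 1, 2, 1, 14, …] (period length 4).
Convergents:
  p_0/q_0 = 7/1
  p_1/q_1 = 8/1
  p_2/q_2 = 23/3
  p_3/q_3 = 31/4
  p_4/q_4 = 457/59
  p_5/q_5 = 488/63
  p_6/q_6 = 1433/185
q_5 = 63 ≤ 137 < 185 = q_6, so the answer is 488/63.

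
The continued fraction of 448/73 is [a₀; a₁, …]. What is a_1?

448 = 6·73 + 10   →  a_0 = 6
73 = 7·10 + 3   →  a_1 = 7

7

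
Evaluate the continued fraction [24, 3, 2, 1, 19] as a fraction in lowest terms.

Fold from the inside: start with 19/1.
  1 + 1/19 = 20/19
  2 + 19/20 = 59/20
  3 + 20/59 = 197/59
  24 + 59/197 = 4787/197

4787/197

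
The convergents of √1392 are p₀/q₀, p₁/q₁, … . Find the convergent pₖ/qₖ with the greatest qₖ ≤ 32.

485/13

√1392 = [37; 3, 4, 3, 74, …] (period length 4).
Convergents:
  p_0/q_0 = 37/1
  p_1/q_1 = 112/3
  p_2/q_2 = 485/13
  p_3/q_3 = 1567/42
q_2 = 13 ≤ 32 < 42 = q_3, so the answer is 485/13.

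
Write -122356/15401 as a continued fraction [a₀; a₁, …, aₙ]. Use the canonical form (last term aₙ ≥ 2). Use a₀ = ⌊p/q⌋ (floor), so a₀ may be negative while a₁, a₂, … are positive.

-122356 = -8·15401 + 852
15401 = 18·852 + 65
852 = 13·65 + 7
65 = 9·7 + 2
7 = 3·2 + 1
2 = 2·1 + 0  (stop)
So -122356/15401 = [-8; 18, 13, 9, 3, 2].

[-8; 18, 13, 9, 3, 2]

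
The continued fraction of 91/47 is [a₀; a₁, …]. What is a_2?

91 = 1·47 + 44   →  a_0 = 1
47 = 1·44 + 3   →  a_1 = 1
44 = 14·3 + 2   →  a_2 = 14

14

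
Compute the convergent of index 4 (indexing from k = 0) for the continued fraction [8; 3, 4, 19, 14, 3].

29186/3513

Using pₖ = aₖpₖ₋₁ + pₖ₋₂, qₖ = aₖqₖ₋₁ + qₖ₋₂ (with p₋₁=1, p₋₂=0, q₋₁=0, q₋₂=1):
  k=0: a=8, p=8, q=1
  k=1: a=3, p=25, q=3
  k=2: a=4, p=108, q=13
  k=3: a=19, p=2077, q=250
  k=4: a=14, p=29186, q=3513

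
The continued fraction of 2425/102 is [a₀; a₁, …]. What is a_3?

2425 = 23·102 + 79   →  a_0 = 23
102 = 1·79 + 23   →  a_1 = 1
79 = 3·23 + 10   →  a_2 = 3
23 = 2·10 + 3   →  a_3 = 2

2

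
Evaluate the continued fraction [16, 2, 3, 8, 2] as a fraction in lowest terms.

Using pₖ = aₖpₖ₋₁ + pₖ₋₂ and qₖ = aₖqₖ₋₁ + qₖ₋₂:
  k=0: a=16, p=16, q=1
  k=1: a=2, p=33, q=2
  k=2: a=3, p=115, q=7
  k=3: a=8, p=953, q=58
  k=4: a=2, p=2021, q=123

2021/123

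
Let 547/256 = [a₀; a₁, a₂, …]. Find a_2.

547 = 2·256 + 35   →  a_0 = 2
256 = 7·35 + 11   →  a_1 = 7
35 = 3·11 + 2   →  a_2 = 3

3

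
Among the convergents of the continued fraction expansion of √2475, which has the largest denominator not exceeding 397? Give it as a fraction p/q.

√2475 = [49; 1, 2, 1, 98, …] (period length 4).
Convergents:
  p_0/q_0 = 49/1
  p_1/q_1 = 50/1
  p_2/q_2 = 149/3
  p_3/q_3 = 199/4
  p_4/q_4 = 19651/395
  p_5/q_5 = 19850/399
q_4 = 395 ≤ 397 < 399 = q_5, so the answer is 19651/395.

19651/395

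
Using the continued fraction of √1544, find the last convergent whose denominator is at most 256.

√1544 = [39; 3, 2, 2, 9, 2, 2, 3, 78, …] (period length 8).
Convergents:
  p_0/q_0 = 39/1
  p_1/q_1 = 118/3
  p_2/q_2 = 275/7
  p_3/q_3 = 668/17
  p_4/q_4 = 6287/160
  p_5/q_5 = 13242/337
q_4 = 160 ≤ 256 < 337 = q_5, so the answer is 6287/160.

6287/160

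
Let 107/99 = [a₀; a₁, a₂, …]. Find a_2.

107 = 1·99 + 8   →  a_0 = 1
99 = 12·8 + 3   →  a_1 = 12
8 = 2·3 + 2   →  a_2 = 2

2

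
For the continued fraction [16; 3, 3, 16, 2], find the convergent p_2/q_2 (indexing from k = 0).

Using pₖ = aₖpₖ₋₁ + pₖ₋₂, qₖ = aₖqₖ₋₁ + qₖ₋₂ (with p₋₁=1, p₋₂=0, q₋₁=0, q₋₂=1):
  k=0: a=16, p=16, q=1
  k=1: a=3, p=49, q=3
  k=2: a=3, p=163, q=10

163/10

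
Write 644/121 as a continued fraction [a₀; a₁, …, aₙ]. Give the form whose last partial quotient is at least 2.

[5; 3, 9, 1, 3]

644 = 5*121 + 39
121 = 3*39 + 4
39 = 9*4 + 3
4 = 1*3 + 1
3 = 3*1 + 0  (stop)
So 644/121 = [5; 3, 9, 1, 3].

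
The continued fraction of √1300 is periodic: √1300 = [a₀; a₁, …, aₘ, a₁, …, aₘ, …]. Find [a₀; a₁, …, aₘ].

a₀ = ⌊√1300⌋ = 36.
With m₀=0, d₀=1 and mₖ₊₁ = dₖaₖ − mₖ, dₖ₊₁ = (n − mₖ₊₁²)/dₖ, aₖ₊₁ = ⌊(a₀+mₖ₊₁)/dₖ₊₁⌋:
  k=1: m=36, d=4, a=18
  k=2: m=36, d=1, a=72
d=1 and a=2a₀=72 at k=2, so the next step gives (m, d) = (36, 4) again — its k=1 value — and the period has length 2.

[36; 18, 72]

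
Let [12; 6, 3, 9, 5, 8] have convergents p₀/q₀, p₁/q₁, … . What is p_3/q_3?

Using pₖ = aₖpₖ₋₁ + pₖ₋₂, qₖ = aₖqₖ₋₁ + qₖ₋₂ (with p₋₁=1, p₋₂=0, q₋₁=0, q₋₂=1):
  k=0: a=12, p=12, q=1
  k=1: a=6, p=73, q=6
  k=2: a=3, p=231, q=19
  k=3: a=9, p=2152, q=177

2152/177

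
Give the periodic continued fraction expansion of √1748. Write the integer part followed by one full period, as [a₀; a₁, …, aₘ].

a₀ = ⌊√1748⌋ = 41.
With m₀=0, d₀=1 and mₖ₊₁ = dₖaₖ − mₖ, dₖ₊₁ = (n − mₖ₊₁²)/dₖ, aₖ₊₁ = ⌊(a₀+mₖ₊₁)/dₖ₊₁⌋:
  k=1: m=41, d=67, a=1
  k=2: m=26, d=16, a=4
  k=3: m=38, d=19, a=4
  k=4: m=38, d=16, a=4
  k=5: m=26, d=67, a=1
  k=6: m=41, d=1, a=82
d=1 and a=2a₀=82 at k=6, so the next step gives (m, d) = (41, 67) again — its k=1 value — and the period has length 6.

[41; 1, 4, 4, 4, 1, 82]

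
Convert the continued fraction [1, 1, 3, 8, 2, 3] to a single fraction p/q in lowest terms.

427/243

Using pₖ = aₖpₖ₋₁ + pₖ₋₂ and qₖ = aₖqₖ₋₁ + qₖ₋₂:
  k=0: a=1, p=1, q=1
  k=1: a=1, p=2, q=1
  k=2: a=3, p=7, q=4
  k=3: a=8, p=58, q=33
  k=4: a=2, p=123, q=70
  k=5: a=3, p=427, q=243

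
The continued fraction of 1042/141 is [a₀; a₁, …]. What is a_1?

1042 = 7·141 + 55   →  a_0 = 7
141 = 2·55 + 31   →  a_1 = 2

2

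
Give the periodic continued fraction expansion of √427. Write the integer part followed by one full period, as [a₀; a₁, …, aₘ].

[20; 1, 1, 1, 40]

a₀ = ⌊√427⌋ = 20.
With m₀=0, d₀=1 and mₖ₊₁ = dₖaₖ − mₖ, dₖ₊₁ = (n − mₖ₊₁²)/dₖ, aₖ₊₁ = ⌊(a₀+mₖ₊₁)/dₖ₊₁⌋:
  k=1: m=20, d=27, a=1
  k=2: m=7, d=14, a=1
  k=3: m=7, d=27, a=1
  k=4: m=20, d=1, a=40
d=1 and a=2a₀=40 at k=4, so the next step gives (m, d) = (20, 27) again — its k=1 value — and the period has length 4.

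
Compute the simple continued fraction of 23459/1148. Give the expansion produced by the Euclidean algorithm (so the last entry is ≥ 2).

23459 = 20·1148 + 499
1148 = 2·499 + 150
499 = 3·150 + 49
150 = 3·49 + 3
49 = 16·3 + 1
3 = 3·1 + 0  (stop)
So 23459/1148 = [20; 2, 3, 3, 16, 3].

[20; 2, 3, 3, 16, 3]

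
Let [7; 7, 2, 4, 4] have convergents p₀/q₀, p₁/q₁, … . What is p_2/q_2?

107/15

Using pₖ = aₖpₖ₋₁ + pₖ₋₂, qₖ = aₖqₖ₋₁ + qₖ₋₂ (with p₋₁=1, p₋₂=0, q₋₁=0, q₋₂=1):
  k=0: a=7, p=7, q=1
  k=1: a=7, p=50, q=7
  k=2: a=2, p=107, q=15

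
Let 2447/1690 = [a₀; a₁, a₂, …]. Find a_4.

3

2447 = 1·1690 + 757   →  a_0 = 1
1690 = 2·757 + 176   →  a_1 = 2
757 = 4·176 + 53   →  a_2 = 4
176 = 3·53 + 17   →  a_3 = 3
53 = 3·17 + 2   →  a_4 = 3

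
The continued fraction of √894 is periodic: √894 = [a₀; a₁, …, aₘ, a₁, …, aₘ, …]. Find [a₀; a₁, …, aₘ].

a₀ = ⌊√894⌋ = 29.
With m₀=0, d₀=1 and mₖ₊₁ = dₖaₖ − mₖ, dₖ₊₁ = (n − mₖ₊₁²)/dₖ, aₖ₊₁ = ⌊(a₀+mₖ₊₁)/dₖ₊₁⌋:
  k=1: m=29, d=53, a=1
  k=2: m=24, d=6, a=8
  k=3: m=24, d=53, a=1
  k=4: m=29, d=1, a=58
d=1 and a=2a₀=58 at k=4, so the next step gives (m, d) = (29, 53) again — its k=1 value — and the period has length 4.

[29; 1, 8, 1, 58]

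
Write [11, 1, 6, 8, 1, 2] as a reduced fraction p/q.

2194/185

Using pₖ = aₖpₖ₋₁ + pₖ₋₂ and qₖ = aₖqₖ₋₁ + qₖ₋₂:
  k=0: a=11, p=11, q=1
  k=1: a=1, p=12, q=1
  k=2: a=6, p=83, q=7
  k=3: a=8, p=676, q=57
  k=4: a=1, p=759, q=64
  k=5: a=2, p=2194, q=185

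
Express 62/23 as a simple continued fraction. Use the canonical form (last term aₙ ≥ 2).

62 = 2·23 + 16
23 = 1·16 + 7
16 = 2·7 + 2
7 = 3·2 + 1
2 = 2·1 + 0  (stop)
So 62/23 = [2; 1, 2, 3, 2].

[2; 1, 2, 3, 2]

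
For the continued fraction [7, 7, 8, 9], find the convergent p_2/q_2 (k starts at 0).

Using pₖ = aₖpₖ₋₁ + pₖ₋₂, qₖ = aₖqₖ₋₁ + qₖ₋₂ (with p₋₁=1, p₋₂=0, q₋₁=0, q₋₂=1):
  k=0: a=7, p=7, q=1
  k=1: a=7, p=50, q=7
  k=2: a=8, p=407, q=57

407/57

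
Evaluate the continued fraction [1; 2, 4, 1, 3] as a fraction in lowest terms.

Fold from the inside: start with 3/1.
  1 + 1/3 = 4/3
  4 + 3/4 = 19/4
  2 + 4/19 = 42/19
  1 + 19/42 = 61/42

61/42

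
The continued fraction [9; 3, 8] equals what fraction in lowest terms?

233/25

Using pₖ = aₖpₖ₋₁ + pₖ₋₂ and qₖ = aₖqₖ₋₁ + qₖ₋₂:
  k=0: a=9, p=9, q=1
  k=1: a=3, p=28, q=3
  k=2: a=8, p=233, q=25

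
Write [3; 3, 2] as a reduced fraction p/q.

Fold from the inside: start with 2/1.
  3 + 1/2 = 7/2
  3 + 2/7 = 23/7

23/7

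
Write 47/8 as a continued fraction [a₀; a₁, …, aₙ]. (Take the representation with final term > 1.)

[5; 1, 7]

47 = 5·8 + 7
8 = 1·7 + 1
7 = 7·1 + 0  (stop)
So 47/8 = [5; 1, 7].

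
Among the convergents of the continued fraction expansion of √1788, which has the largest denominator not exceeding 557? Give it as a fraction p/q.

√1788 = [42; 3, 1, 1, 20, 1, 1, 3, 84, …] (period length 8).
Convergents:
  p_0/q_0 = 42/1
  p_1/q_1 = 127/3
  p_2/q_2 = 169/4
  p_3/q_3 = 296/7
  p_4/q_4 = 6089/144
  p_5/q_5 = 6385/151
  p_6/q_6 = 12474/295
  p_7/q_7 = 43807/1036
q_6 = 295 ≤ 557 < 1036 = q_7, so the answer is 12474/295.

12474/295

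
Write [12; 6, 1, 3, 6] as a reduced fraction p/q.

2053/169

Using pₖ = aₖpₖ₋₁ + pₖ₋₂ and qₖ = aₖqₖ₋₁ + qₖ₋₂:
  k=0: a=12, p=12, q=1
  k=1: a=6, p=73, q=6
  k=2: a=1, p=85, q=7
  k=3: a=3, p=328, q=27
  k=4: a=6, p=2053, q=169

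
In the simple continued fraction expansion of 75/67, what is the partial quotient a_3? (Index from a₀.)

75 = 1·67 + 8   →  a_0 = 1
67 = 8·8 + 3   →  a_1 = 8
8 = 2·3 + 2   →  a_2 = 2
3 = 1·2 + 1   →  a_3 = 1

1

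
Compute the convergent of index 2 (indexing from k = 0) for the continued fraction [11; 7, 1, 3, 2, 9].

89/8

Using pₖ = aₖpₖ₋₁ + pₖ₋₂, qₖ = aₖqₖ₋₁ + qₖ₋₂ (with p₋₁=1, p₋₂=0, q₋₁=0, q₋₂=1):
  k=0: a=11, p=11, q=1
  k=1: a=7, p=78, q=7
  k=2: a=1, p=89, q=8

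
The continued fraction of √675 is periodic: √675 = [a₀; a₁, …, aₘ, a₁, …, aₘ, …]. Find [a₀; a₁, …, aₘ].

[25; 1, 50]

a₀ = ⌊√675⌋ = 25.
With m₀=0, d₀=1 and mₖ₊₁ = dₖaₖ − mₖ, dₖ₊₁ = (n − mₖ₊₁²)/dₖ, aₖ₊₁ = ⌊(a₀+mₖ₊₁)/dₖ₊₁⌋:
  k=1: m=25, d=50, a=1
  k=2: m=25, d=1, a=50
d=1 and a=2a₀=50 at k=2, so the next step gives (m, d) = (25, 50) again — its k=1 value — and the period has length 2.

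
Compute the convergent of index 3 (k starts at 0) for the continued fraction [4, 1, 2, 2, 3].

33/7

Using pₖ = aₖpₖ₋₁ + pₖ₋₂, qₖ = aₖqₖ₋₁ + qₖ₋₂ (with p₋₁=1, p₋₂=0, q₋₁=0, q₋₂=1):
  k=0: a=4, p=4, q=1
  k=1: a=1, p=5, q=1
  k=2: a=2, p=14, q=3
  k=3: a=2, p=33, q=7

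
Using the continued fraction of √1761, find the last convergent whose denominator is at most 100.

1175/28

√1761 = [41; 1, 26, 1, 82, …] (period length 4).
Convergents:
  p_0/q_0 = 41/1
  p_1/q_1 = 42/1
  p_2/q_2 = 1133/27
  p_3/q_3 = 1175/28
  p_4/q_4 = 97483/2323
q_3 = 28 ≤ 100 < 2323 = q_4, so the answer is 1175/28.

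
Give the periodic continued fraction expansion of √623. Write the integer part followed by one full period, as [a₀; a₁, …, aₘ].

a₀ = ⌊√623⌋ = 24.

[24; 1, 23, 1, 48]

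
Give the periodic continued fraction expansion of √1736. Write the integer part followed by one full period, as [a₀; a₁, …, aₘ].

[41; 1, 1, 1, 82]

a₀ = ⌊√1736⌋ = 41.
With m₀=0, d₀=1 and mₖ₊₁ = dₖaₖ − mₖ, dₖ₊₁ = (n − mₖ₊₁²)/dₖ, aₖ₊₁ = ⌊(a₀+mₖ₊₁)/dₖ₊₁⌋:
  k=1: m=41, d=55, a=1
  k=2: m=14, d=28, a=1
  k=3: m=14, d=55, a=1
  k=4: m=41, d=1, a=82
d=1 and a=2a₀=82 at k=4, so the next step gives (m, d) = (41, 55) again — its k=1 value — and the period has length 4.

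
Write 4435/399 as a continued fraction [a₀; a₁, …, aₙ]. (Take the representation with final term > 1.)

4435 = 11×399 + 46
399 = 8×46 + 31
46 = 1×31 + 15
31 = 2×15 + 1
15 = 15×1 + 0  (stop)
So 4435/399 = [11; 8, 1, 2, 15].

[11; 8, 1, 2, 15]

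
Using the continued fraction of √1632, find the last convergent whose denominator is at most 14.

202/5

√1632 = [40; 2, 1, 1, 19, 1, 1, 2, 80, …] (period length 8).
Convergents:
  p_0/q_0 = 40/1
  p_1/q_1 = 81/2
  p_2/q_2 = 121/3
  p_3/q_3 = 202/5
  p_4/q_4 = 3959/98
q_3 = 5 ≤ 14 < 98 = q_4, so the answer is 202/5.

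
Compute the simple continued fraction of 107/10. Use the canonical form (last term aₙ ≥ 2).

107 = 10*10 + 7
10 = 1*7 + 3
7 = 2*3 + 1
3 = 3*1 + 0  (stop)
So 107/10 = [10; 1, 2, 3].

[10; 1, 2, 3]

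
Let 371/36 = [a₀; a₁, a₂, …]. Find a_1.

3

371 = 10·36 + 11   →  a_0 = 10
36 = 3·11 + 3   →  a_1 = 3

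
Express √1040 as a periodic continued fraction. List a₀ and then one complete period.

a₀ = ⌊√1040⌋ = 32.
With m₀=0, d₀=1 and mₖ₊₁ = dₖaₖ − mₖ, dₖ₊₁ = (n − mₖ₊₁²)/dₖ, aₖ₊₁ = ⌊(a₀+mₖ₊₁)/dₖ₊₁⌋:
  k=1: m=32, d=16, a=4
  k=2: m=32, d=1, a=64
d=1 and a=2a₀=64 at k=2, so the next step gives (m, d) = (32, 16) again — its k=1 value — and the period has length 2.

[32; 4, 64]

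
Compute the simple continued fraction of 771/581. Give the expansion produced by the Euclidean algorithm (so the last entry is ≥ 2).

771 = 1·581 + 190
581 = 3·190 + 11
190 = 17·11 + 3
11 = 3·3 + 2
3 = 1·2 + 1
2 = 2·1 + 0  (stop)
So 771/581 = [1; 3, 17, 3, 1, 2].

[1; 3, 17, 3, 1, 2]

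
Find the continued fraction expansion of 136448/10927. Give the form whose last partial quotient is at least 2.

136448 = 12*10927 + 5324
10927 = 2*5324 + 279
5324 = 19*279 + 23
279 = 12*23 + 3
23 = 7*3 + 2
3 = 1*2 + 1
2 = 2*1 + 0  (stop)
So 136448/10927 = [12; 2, 19, 12, 7, 1, 2].

[12; 2, 19, 12, 7, 1, 2]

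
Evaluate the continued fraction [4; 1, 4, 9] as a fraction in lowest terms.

Fold from the inside: start with 9/1.
  4 + 1/9 = 37/9
  1 + 9/37 = 46/37
  4 + 37/46 = 221/46

221/46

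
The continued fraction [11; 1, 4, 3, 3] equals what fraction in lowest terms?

626/53

Fold from the inside: start with 3/1.
  3 + 1/3 = 10/3
  4 + 3/10 = 43/10
  1 + 10/43 = 53/43
  11 + 43/53 = 626/53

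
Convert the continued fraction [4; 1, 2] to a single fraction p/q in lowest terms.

Fold from the inside: start with 2/1.
  1 + 1/2 = 3/2
  4 + 2/3 = 14/3

14/3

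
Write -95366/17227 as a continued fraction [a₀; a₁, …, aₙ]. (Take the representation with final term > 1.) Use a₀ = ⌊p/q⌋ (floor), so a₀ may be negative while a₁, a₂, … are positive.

-95366 = -6×17227 + 7996
17227 = 2×7996 + 1235
7996 = 6×1235 + 586
1235 = 2×586 + 63
586 = 9×63 + 19
63 = 3×19 + 6
19 = 3×6 + 1
6 = 6×1 + 0  (stop)
So -95366/17227 = [-6; 2, 6, 2, 9, 3, 3, 6].

[-6; 2, 6, 2, 9, 3, 3, 6]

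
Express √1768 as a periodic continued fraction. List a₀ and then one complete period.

[42; 21, 84]

a₀ = ⌊√1768⌋ = 42.
With m₀=0, d₀=1 and mₖ₊₁ = dₖaₖ − mₖ, dₖ₊₁ = (n − mₖ₊₁²)/dₖ, aₖ₊₁ = ⌊(a₀+mₖ₊₁)/dₖ₊₁⌋:
  k=1: m=42, d=4, a=21
  k=2: m=42, d=1, a=84
d=1 and a=2a₀=84 at k=2, so the next step gives (m, d) = (42, 4) again — its k=1 value — and the period has length 2.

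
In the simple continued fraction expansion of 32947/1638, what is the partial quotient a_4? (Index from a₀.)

6

32947 = 20·1638 + 187   →  a_0 = 20
1638 = 8·187 + 142   →  a_1 = 8
187 = 1·142 + 45   →  a_2 = 1
142 = 3·45 + 7   →  a_3 = 3
45 = 6·7 + 3   →  a_4 = 6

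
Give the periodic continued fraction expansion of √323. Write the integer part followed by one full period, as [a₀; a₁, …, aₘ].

a₀ = ⌊√323⌋ = 17.

[17; 1, 34]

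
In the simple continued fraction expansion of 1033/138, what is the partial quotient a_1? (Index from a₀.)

2

1033 = 7·138 + 67   →  a_0 = 7
138 = 2·67 + 4   →  a_1 = 2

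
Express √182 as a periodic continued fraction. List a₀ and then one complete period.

[13; 2, 26]

a₀ = ⌊√182⌋ = 13.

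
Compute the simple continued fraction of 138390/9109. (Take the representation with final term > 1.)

138390 = 15×9109 + 1755
9109 = 5×1755 + 334
1755 = 5×334 + 85
334 = 3×85 + 79
85 = 1×79 + 6
79 = 13×6 + 1
6 = 6×1 + 0  (stop)
So 138390/9109 = [15; 5, 5, 3, 1, 13, 6].

[15; 5, 5, 3, 1, 13, 6]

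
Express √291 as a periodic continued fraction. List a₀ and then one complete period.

[17; 17, 34]

a₀ = ⌊√291⌋ = 17.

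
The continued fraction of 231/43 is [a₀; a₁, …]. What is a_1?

2

231 = 5·43 + 16   →  a_0 = 5
43 = 2·16 + 11   →  a_1 = 2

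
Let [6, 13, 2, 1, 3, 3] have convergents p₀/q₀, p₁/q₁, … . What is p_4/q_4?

Using pₖ = aₖpₖ₋₁ + pₖ₋₂, qₖ = aₖqₖ₋₁ + qₖ₋₂ (with p₋₁=1, p₋₂=0, q₋₁=0, q₋₂=1):
  k=0: a=6, p=6, q=1
  k=1: a=13, p=79, q=13
  k=2: a=2, p=164, q=27
  k=3: a=1, p=243, q=40
  k=4: a=3, p=893, q=147

893/147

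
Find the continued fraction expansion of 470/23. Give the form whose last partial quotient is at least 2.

470 = 20×23 + 10
23 = 2×10 + 3
10 = 3×3 + 1
3 = 3×1 + 0  (stop)
So 470/23 = [20; 2, 3, 3].

[20; 2, 3, 3]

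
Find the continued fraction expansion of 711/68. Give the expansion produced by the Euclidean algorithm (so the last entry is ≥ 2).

711 = 10*68 + 31
68 = 2*31 + 6
31 = 5*6 + 1
6 = 6*1 + 0  (stop)
So 711/68 = [10; 2, 5, 6].

[10; 2, 5, 6]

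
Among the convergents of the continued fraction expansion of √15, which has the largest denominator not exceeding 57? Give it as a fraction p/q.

√15 = [3; 1, 6, …] (period length 2).
Convergents:
  p_0/q_0 = 3/1
  p_1/q_1 = 4/1
  p_2/q_2 = 27/7
  p_3/q_3 = 31/8
  p_4/q_4 = 213/55
  p_5/q_5 = 244/63
q_4 = 55 ≤ 57 < 63 = q_5, so the answer is 213/55.

213/55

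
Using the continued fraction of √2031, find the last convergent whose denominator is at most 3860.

√2031 = [45; 15, 90, …] (period length 2).
Convergents:
  p_0/q_0 = 45/1
  p_1/q_1 = 676/15
  p_2/q_2 = 60885/1351
  p_3/q_3 = 913951/20280
q_2 = 1351 ≤ 3860 < 20280 = q_3, so the answer is 60885/1351.

60885/1351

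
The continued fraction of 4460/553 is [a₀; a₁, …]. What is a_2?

4460 = 8·553 + 36   →  a_0 = 8
553 = 15·36 + 13   →  a_1 = 15
36 = 2·13 + 10   →  a_2 = 2

2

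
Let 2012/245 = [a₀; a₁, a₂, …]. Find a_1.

2012 = 8·245 + 52   →  a_0 = 8
245 = 4·52 + 37   →  a_1 = 4

4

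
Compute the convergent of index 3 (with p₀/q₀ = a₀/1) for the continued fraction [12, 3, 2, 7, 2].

639/52

Using pₖ = aₖpₖ₋₁ + pₖ₋₂, qₖ = aₖqₖ₋₁ + qₖ₋₂ (with p₋₁=1, p₋₂=0, q₋₁=0, q₋₂=1):
  k=0: a=12, p=12, q=1
  k=1: a=3, p=37, q=3
  k=2: a=2, p=86, q=7
  k=3: a=7, p=639, q=52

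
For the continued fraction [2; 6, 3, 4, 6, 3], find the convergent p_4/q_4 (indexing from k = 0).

Using pₖ = aₖpₖ₋₁ + pₖ₋₂, qₖ = aₖqₖ₋₁ + qₖ₋₂ (with p₋₁=1, p₋₂=0, q₋₁=0, q₋₂=1):
  k=0: a=2, p=2, q=1
  k=1: a=6, p=13, q=6
  k=2: a=3, p=41, q=19
  k=3: a=4, p=177, q=82
  k=4: a=6, p=1103, q=511

1103/511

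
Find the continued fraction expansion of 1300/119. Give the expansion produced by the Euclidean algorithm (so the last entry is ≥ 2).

[10; 1, 12, 4, 2]

1300 = 10×119 + 110
119 = 1×110 + 9
110 = 12×9 + 2
9 = 4×2 + 1
2 = 2×1 + 0  (stop)
So 1300/119 = [10; 1, 12, 4, 2].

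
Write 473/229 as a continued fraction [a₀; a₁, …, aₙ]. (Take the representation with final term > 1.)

[2; 15, 3, 1, 3]

473 = 2·229 + 15
229 = 15·15 + 4
15 = 3·4 + 3
4 = 1·3 + 1
3 = 3·1 + 0  (stop)
So 473/229 = [2; 15, 3, 1, 3].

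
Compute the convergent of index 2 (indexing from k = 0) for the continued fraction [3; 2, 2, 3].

17/5

Using pₖ = aₖpₖ₋₁ + pₖ₋₂, qₖ = aₖqₖ₋₁ + qₖ₋₂ (with p₋₁=1, p₋₂=0, q₋₁=0, q₋₂=1):
  k=0: a=3, p=3, q=1
  k=1: a=2, p=7, q=2
  k=2: a=2, p=17, q=5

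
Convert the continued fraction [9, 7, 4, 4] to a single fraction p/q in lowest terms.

1124/123

Fold from the inside: start with 4/1.
  4 + 1/4 = 17/4
  7 + 4/17 = 123/17
  9 + 17/123 = 1124/123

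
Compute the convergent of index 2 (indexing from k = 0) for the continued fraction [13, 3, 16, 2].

653/49

Using pₖ = aₖpₖ₋₁ + pₖ₋₂, qₖ = aₖqₖ₋₁ + qₖ₋₂ (with p₋₁=1, p₋₂=0, q₋₁=0, q₋₂=1):
  k=0: a=13, p=13, q=1
  k=1: a=3, p=40, q=3
  k=2: a=16, p=653, q=49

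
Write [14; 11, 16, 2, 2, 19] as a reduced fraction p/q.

247963/17598

Using pₖ = aₖpₖ₋₁ + pₖ₋₂ and qₖ = aₖqₖ₋₁ + qₖ₋₂:
  k=0: a=14, p=14, q=1
  k=1: a=11, p=155, q=11
  k=2: a=16, p=2494, q=177
  k=3: a=2, p=5143, q=365
  k=4: a=2, p=12780, q=907
  k=5: a=19, p=247963, q=17598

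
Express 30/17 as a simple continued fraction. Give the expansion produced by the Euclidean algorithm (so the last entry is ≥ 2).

30 = 1*17 + 13
17 = 1*13 + 4
13 = 3*4 + 1
4 = 4*1 + 0  (stop)
So 30/17 = [1; 1, 3, 4].

[1; 1, 3, 4]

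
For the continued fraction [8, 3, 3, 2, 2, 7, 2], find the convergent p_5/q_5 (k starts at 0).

3446/415

Using pₖ = aₖpₖ₋₁ + pₖ₋₂, qₖ = aₖqₖ₋₁ + qₖ₋₂ (with p₋₁=1, p₋₂=0, q₋₁=0, q₋₂=1):
  k=0: a=8, p=8, q=1
  k=1: a=3, p=25, q=3
  k=2: a=3, p=83, q=10
  k=3: a=2, p=191, q=23
  k=4: a=2, p=465, q=56
  k=5: a=7, p=3446, q=415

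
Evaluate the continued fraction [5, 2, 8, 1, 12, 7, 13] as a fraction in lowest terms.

124724/22787

Fold from the inside: start with 13/1.
  7 + 1/13 = 92/13
  12 + 13/92 = 1117/92
  1 + 92/1117 = 1209/1117
  8 + 1117/1209 = 10789/1209
  2 + 1209/10789 = 22787/10789
  5 + 10789/22787 = 124724/22787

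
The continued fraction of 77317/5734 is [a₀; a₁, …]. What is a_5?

77317 = 13·5734 + 2775   →  a_0 = 13
5734 = 2·2775 + 184   →  a_1 = 2
2775 = 15·184 + 15   →  a_2 = 15
184 = 12·15 + 4   →  a_3 = 12
15 = 3·4 + 3   →  a_4 = 3
4 = 1·3 + 1   →  a_5 = 1

1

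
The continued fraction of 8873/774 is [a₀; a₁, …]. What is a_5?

3

8873 = 11·774 + 359   →  a_0 = 11
774 = 2·359 + 56   →  a_1 = 2
359 = 6·56 + 23   →  a_2 = 6
56 = 2·23 + 10   →  a_3 = 2
23 = 2·10 + 3   →  a_4 = 2
10 = 3·3 + 1   →  a_5 = 3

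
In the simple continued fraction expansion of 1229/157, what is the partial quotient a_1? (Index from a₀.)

1229 = 7·157 + 130   →  a_0 = 7
157 = 1·130 + 27   →  a_1 = 1

1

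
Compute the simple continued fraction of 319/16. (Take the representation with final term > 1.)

[19; 1, 15]

319 = 19×16 + 15
16 = 1×15 + 1
15 = 15×1 + 0  (stop)
So 319/16 = [19; 1, 15].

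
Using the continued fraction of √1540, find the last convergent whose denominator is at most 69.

1295/33

√1540 = [39; 4, 8, 2, 8, 4, 78, …] (period length 6).
Convergents:
  p_0/q_0 = 39/1
  p_1/q_1 = 157/4
  p_2/q_2 = 1295/33
  p_3/q_3 = 2747/70
q_2 = 33 ≤ 69 < 70 = q_3, so the answer is 1295/33.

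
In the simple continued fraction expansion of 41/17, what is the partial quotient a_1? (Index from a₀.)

2

41 = 2·17 + 7   →  a_0 = 2
17 = 2·7 + 3   →  a_1 = 2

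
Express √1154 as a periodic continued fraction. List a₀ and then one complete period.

a₀ = ⌊√1154⌋ = 33.
With m₀=0, d₀=1 and mₖ₊₁ = dₖaₖ − mₖ, dₖ₊₁ = (n − mₖ₊₁²)/dₖ, aₖ₊₁ = ⌊(a₀+mₖ₊₁)/dₖ₊₁⌋:
  k=1: m=33, d=65, a=1
  k=2: m=32, d=2, a=32
  k=3: m=32, d=65, a=1
  k=4: m=33, d=1, a=66
d=1 and a=2a₀=66 at k=4, so the next step gives (m, d) = (33, 65) again — its k=1 value — and the period has length 4.

[33; 1, 32, 1, 66]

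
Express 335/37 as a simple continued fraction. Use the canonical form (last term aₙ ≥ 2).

[9; 18, 2]

335 = 9×37 + 2
37 = 18×2 + 1
2 = 2×1 + 0  (stop)
So 335/37 = [9; 18, 2].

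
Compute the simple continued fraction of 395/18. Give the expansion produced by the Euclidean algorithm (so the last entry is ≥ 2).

[21; 1, 17]

395 = 21·18 + 17
18 = 1·17 + 1
17 = 17·1 + 0  (stop)
So 395/18 = [21; 1, 17].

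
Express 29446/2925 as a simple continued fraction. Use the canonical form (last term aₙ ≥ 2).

[10; 14, 1, 12, 15]

29446 = 10·2925 + 196
2925 = 14·196 + 181
196 = 1·181 + 15
181 = 12·15 + 1
15 = 15·1 + 0  (stop)
So 29446/2925 = [10; 14, 1, 12, 15].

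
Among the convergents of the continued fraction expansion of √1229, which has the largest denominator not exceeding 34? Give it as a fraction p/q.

631/18

√1229 = [35; 17, 1, 1, 17, 70, …] (period length 5).
Convergents:
  p_0/q_0 = 35/1
  p_1/q_1 = 596/17
  p_2/q_2 = 631/18
  p_3/q_3 = 1227/35
q_2 = 18 ≤ 34 < 35 = q_3, so the answer is 631/18.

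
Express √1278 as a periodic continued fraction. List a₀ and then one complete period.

[35; 1, 2, 1, 70]

a₀ = ⌊√1278⌋ = 35.
With m₀=0, d₀=1 and mₖ₊₁ = dₖaₖ − mₖ, dₖ₊₁ = (n − mₖ₊₁²)/dₖ, aₖ₊₁ = ⌊(a₀+mₖ₊₁)/dₖ₊₁⌋:
  k=1: m=35, d=53, a=1
  k=2: m=18, d=18, a=2
  k=3: m=18, d=53, a=1
  k=4: m=35, d=1, a=70
d=1 and a=2a₀=70 at k=4, so the next step gives (m, d) = (35, 53) again — its k=1 value — and the period has length 4.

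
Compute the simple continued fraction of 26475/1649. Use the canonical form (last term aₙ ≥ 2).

[16; 18, 8, 3, 1, 2]

26475 = 16*1649 + 91
1649 = 18*91 + 11
91 = 8*11 + 3
11 = 3*3 + 2
3 = 1*2 + 1
2 = 2*1 + 0  (stop)
So 26475/1649 = [16; 18, 8, 3, 1, 2].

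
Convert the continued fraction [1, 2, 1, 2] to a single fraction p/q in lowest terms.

Using pₖ = aₖpₖ₋₁ + pₖ₋₂ and qₖ = aₖqₖ₋₁ + qₖ₋₂:
  k=0: a=1, p=1, q=1
  k=1: a=2, p=3, q=2
  k=2: a=1, p=4, q=3
  k=3: a=2, p=11, q=8

11/8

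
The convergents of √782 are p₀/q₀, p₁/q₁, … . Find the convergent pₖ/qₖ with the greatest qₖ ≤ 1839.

43820/1567

√782 = [27; 1, 26, 1, 54, …] (period length 4).
Convergents:
  p_0/q_0 = 27/1
  p_1/q_1 = 28/1
  p_2/q_2 = 755/27
  p_3/q_3 = 783/28
  p_4/q_4 = 43037/1539
  p_5/q_5 = 43820/1567
  p_6/q_6 = 1182357/42281
q_5 = 1567 ≤ 1839 < 42281 = q_6, so the answer is 43820/1567.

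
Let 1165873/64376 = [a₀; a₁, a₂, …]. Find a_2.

1165873 = 18·64376 + 7105   →  a_0 = 18
64376 = 9·7105 + 431   →  a_1 = 9
7105 = 16·431 + 209   →  a_2 = 16

16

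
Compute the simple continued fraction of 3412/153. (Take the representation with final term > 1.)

[22; 3, 3, 15]

3412 = 22*153 + 46
153 = 3*46 + 15
46 = 3*15 + 1
15 = 15*1 + 0  (stop)
So 3412/153 = [22; 3, 3, 15].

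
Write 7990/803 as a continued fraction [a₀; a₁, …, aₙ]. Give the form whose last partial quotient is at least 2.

[9; 1, 19, 13, 3]

7990 = 9·803 + 763
803 = 1·763 + 40
763 = 19·40 + 3
40 = 13·3 + 1
3 = 3·1 + 0  (stop)
So 7990/803 = [9; 1, 19, 13, 3].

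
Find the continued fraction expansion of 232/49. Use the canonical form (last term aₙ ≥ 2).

232 = 4×49 + 36
49 = 1×36 + 13
36 = 2×13 + 10
13 = 1×10 + 3
10 = 3×3 + 1
3 = 3×1 + 0  (stop)
So 232/49 = [4; 1, 2, 1, 3, 3].

[4; 1, 2, 1, 3, 3]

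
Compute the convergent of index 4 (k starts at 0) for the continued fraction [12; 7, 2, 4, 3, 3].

2621/216

Using pₖ = aₖpₖ₋₁ + pₖ₋₂, qₖ = aₖqₖ₋₁ + qₖ₋₂ (with p₋₁=1, p₋₂=0, q₋₁=0, q₋₂=1):
  k=0: a=12, p=12, q=1
  k=1: a=7, p=85, q=7
  k=2: a=2, p=182, q=15
  k=3: a=4, p=813, q=67
  k=4: a=3, p=2621, q=216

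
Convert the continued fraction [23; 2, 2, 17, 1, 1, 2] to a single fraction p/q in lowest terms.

10531/450

Fold from the inside: start with 2/1.
  1 + 1/2 = 3/2
  1 + 2/3 = 5/3
  17 + 3/5 = 88/5
  2 + 5/88 = 181/88
  2 + 88/181 = 450/181
  23 + 181/450 = 10531/450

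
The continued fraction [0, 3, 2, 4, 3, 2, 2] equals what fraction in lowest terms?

163/562

Using pₖ = aₖpₖ₋₁ + pₖ₋₂ and qₖ = aₖqₖ₋₁ + qₖ₋₂:
  k=0: a=0, p=0, q=1
  k=1: a=3, p=1, q=3
  k=2: a=2, p=2, q=7
  k=3: a=4, p=9, q=31
  k=4: a=3, p=29, q=100
  k=5: a=2, p=67, q=231
  k=6: a=2, p=163, q=562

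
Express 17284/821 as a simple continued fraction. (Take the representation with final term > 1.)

17284 = 21*821 + 43
821 = 19*43 + 4
43 = 10*4 + 3
4 = 1*3 + 1
3 = 3*1 + 0  (stop)
So 17284/821 = [21; 19, 10, 1, 3].

[21; 19, 10, 1, 3]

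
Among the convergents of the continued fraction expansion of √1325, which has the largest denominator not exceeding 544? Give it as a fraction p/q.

13177/362

√1325 = [36; 2, 2, 72, …] (period length 3).
Convergents:
  p_0/q_0 = 36/1
  p_1/q_1 = 73/2
  p_2/q_2 = 182/5
  p_3/q_3 = 13177/362
  p_4/q_4 = 26536/729
q_3 = 362 ≤ 544 < 729 = q_4, so the answer is 13177/362.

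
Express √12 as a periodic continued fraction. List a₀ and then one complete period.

[3; 2, 6]

a₀ = ⌊√12⌋ = 3.
With m₀=0, d₀=1 and mₖ₊₁ = dₖaₖ − mₖ, dₖ₊₁ = (n − mₖ₊₁²)/dₖ, aₖ₊₁ = ⌊(a₀+mₖ₊₁)/dₖ₊₁⌋:
  k=1: m=3, d=3, a=2
  k=2: m=3, d=1, a=6
d=1 and a=2a₀=6 at k=2, so the next step gives (m, d) = (3, 3) again — its k=1 value — and the period has length 2.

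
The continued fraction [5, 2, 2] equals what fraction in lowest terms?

27/5

Fold from the inside: start with 2/1.
  2 + 1/2 = 5/2
  5 + 2/5 = 27/5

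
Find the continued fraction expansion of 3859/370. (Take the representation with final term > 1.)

[10; 2, 3, 17, 3]

3859 = 10×370 + 159
370 = 2×159 + 52
159 = 3×52 + 3
52 = 17×3 + 1
3 = 3×1 + 0  (stop)
So 3859/370 = [10; 2, 3, 17, 3].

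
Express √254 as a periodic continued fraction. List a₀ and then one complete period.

[15; 1, 14, 1, 30]

a₀ = ⌊√254⌋ = 15.
With m₀=0, d₀=1 and mₖ₊₁ = dₖaₖ − mₖ, dₖ₊₁ = (n − mₖ₊₁²)/dₖ, aₖ₊₁ = ⌊(a₀+mₖ₊₁)/dₖ₊₁⌋:
  k=1: m=15, d=29, a=1
  k=2: m=14, d=2, a=14
  k=3: m=14, d=29, a=1
  k=4: m=15, d=1, a=30
d=1 and a=2a₀=30 at k=4, so the next step gives (m, d) = (15, 29) again — its k=1 value — and the period has length 4.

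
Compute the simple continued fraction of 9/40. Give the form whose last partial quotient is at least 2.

9 = 0*40 + 9
40 = 4*9 + 4
9 = 2*4 + 1
4 = 4*1 + 0  (stop)
So 9/40 = [0; 4, 2, 4].

[0; 4, 2, 4]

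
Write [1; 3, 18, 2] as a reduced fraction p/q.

150/113

Using pₖ = aₖpₖ₋₁ + pₖ₋₂ and qₖ = aₖqₖ₋₁ + qₖ₋₂:
  k=0: a=1, p=1, q=1
  k=1: a=3, p=4, q=3
  k=2: a=18, p=73, q=55
  k=3: a=2, p=150, q=113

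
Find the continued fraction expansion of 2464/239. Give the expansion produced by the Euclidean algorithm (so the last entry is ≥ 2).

2464 = 10*239 + 74
239 = 3*74 + 17
74 = 4*17 + 6
17 = 2*6 + 5
6 = 1*5 + 1
5 = 5*1 + 0  (stop)
So 2464/239 = [10; 3, 4, 2, 1, 5].

[10; 3, 4, 2, 1, 5]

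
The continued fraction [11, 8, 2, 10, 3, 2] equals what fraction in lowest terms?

14231/1280

Fold from the inside: start with 2/1.
  3 + 1/2 = 7/2
  10 + 2/7 = 72/7
  2 + 7/72 = 151/72
  8 + 72/151 = 1280/151
  11 + 151/1280 = 14231/1280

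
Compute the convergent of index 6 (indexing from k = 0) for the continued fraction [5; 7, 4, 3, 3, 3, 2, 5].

12152/2365

Using pₖ = aₖpₖ₋₁ + pₖ₋₂, qₖ = aₖqₖ₋₁ + qₖ₋₂ (with p₋₁=1, p₋₂=0, q₋₁=0, q₋₂=1):
  k=0: a=5, p=5, q=1
  k=1: a=7, p=36, q=7
  k=2: a=4, p=149, q=29
  k=3: a=3, p=483, q=94
  k=4: a=3, p=1598, q=311
  k=5: a=3, p=5277, q=1027
  k=6: a=2, p=12152, q=2365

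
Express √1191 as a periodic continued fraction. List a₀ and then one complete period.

a₀ = ⌊√1191⌋ = 34.
With m₀=0, d₀=1 and mₖ₊₁ = dₖaₖ − mₖ, dₖ₊₁ = (n − mₖ₊₁²)/dₖ, aₖ₊₁ = ⌊(a₀+mₖ₊₁)/dₖ₊₁⌋:
  k=1: m=34, d=35, a=1
  k=2: m=1, d=34, a=1
  k=3: m=33, d=3, a=22
  k=4: m=33, d=34, a=1
  k=5: m=1, d=35, a=1
  k=6: m=34, d=1, a=68
d=1 and a=2a₀=68 at k=6, so the next step gives (m, d) = (34, 35) again — its k=1 value — and the period has length 6.

[34; 1, 1, 22, 1, 1, 68]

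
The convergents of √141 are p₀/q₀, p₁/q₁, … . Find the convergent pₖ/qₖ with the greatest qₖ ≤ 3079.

√141 = [11; 1, 6, 1, 22, …] (period length 4).
Convergents:
  p_0/q_0 = 11/1
  p_1/q_1 = 12/1
  p_2/q_2 = 83/7
  p_3/q_3 = 95/8
  p_4/q_4 = 2173/183
  p_5/q_5 = 2268/191
  p_6/q_6 = 15781/1329
  p_7/q_7 = 18049/1520
  p_8/q_8 = 412859/34769
q_7 = 1520 ≤ 3079 < 34769 = q_8, so the answer is 18049/1520.

18049/1520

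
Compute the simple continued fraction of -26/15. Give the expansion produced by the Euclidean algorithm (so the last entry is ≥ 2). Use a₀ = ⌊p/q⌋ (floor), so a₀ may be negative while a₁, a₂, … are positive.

-26 = -2*15 + 4
15 = 3*4 + 3
4 = 1*3 + 1
3 = 3*1 + 0  (stop)
So -26/15 = [-2; 3, 1, 3].

[-2; 3, 1, 3]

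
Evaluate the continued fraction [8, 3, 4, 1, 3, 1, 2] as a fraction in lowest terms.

Using pₖ = aₖpₖ₋₁ + pₖ₋₂ and qₖ = aₖqₖ₋₁ + qₖ₋₂:
  k=0: a=8, p=8, q=1
  k=1: a=3, p=25, q=3
  k=2: a=4, p=108, q=13
  k=3: a=1, p=133, q=16
  k=4: a=3, p=507, q=61
  k=5: a=1, p=640, q=77
  k=6: a=2, p=1787, q=215

1787/215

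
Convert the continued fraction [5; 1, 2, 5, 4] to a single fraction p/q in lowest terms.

Using pₖ = aₖpₖ₋₁ + pₖ₋₂ and qₖ = aₖqₖ₋₁ + qₖ₋₂:
  k=0: a=5, p=5, q=1
  k=1: a=1, p=6, q=1
  k=2: a=2, p=17, q=3
  k=3: a=5, p=91, q=16
  k=4: a=4, p=381, q=67

381/67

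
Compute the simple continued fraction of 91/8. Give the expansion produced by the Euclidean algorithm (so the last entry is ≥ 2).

91 = 11×8 + 3
8 = 2×3 + 2
3 = 1×2 + 1
2 = 2×1 + 0  (stop)
So 91/8 = [11; 2, 1, 2].

[11; 2, 1, 2]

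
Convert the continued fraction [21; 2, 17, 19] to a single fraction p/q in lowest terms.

14331/667

Using pₖ = aₖpₖ₋₁ + pₖ₋₂ and qₖ = aₖqₖ₋₁ + qₖ₋₂:
  k=0: a=21, p=21, q=1
  k=1: a=2, p=43, q=2
  k=2: a=17, p=752, q=35
  k=3: a=19, p=14331, q=667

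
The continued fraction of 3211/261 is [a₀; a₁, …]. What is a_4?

3211 = 12·261 + 79   →  a_0 = 12
261 = 3·79 + 24   →  a_1 = 3
79 = 3·24 + 7   →  a_2 = 3
24 = 3·7 + 3   →  a_3 = 3
7 = 2·3 + 1   →  a_4 = 2

2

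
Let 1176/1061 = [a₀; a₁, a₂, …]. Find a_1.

9

1176 = 1·1061 + 115   →  a_0 = 1
1061 = 9·115 + 26   →  a_1 = 9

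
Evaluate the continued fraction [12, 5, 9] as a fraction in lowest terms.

Using pₖ = aₖpₖ₋₁ + pₖ₋₂ and qₖ = aₖqₖ₋₁ + qₖ₋₂:
  k=0: a=12, p=12, q=1
  k=1: a=5, p=61, q=5
  k=2: a=9, p=561, q=46

561/46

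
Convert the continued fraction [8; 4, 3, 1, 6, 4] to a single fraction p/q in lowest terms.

3928/477

Using pₖ = aₖpₖ₋₁ + pₖ₋₂ and qₖ = aₖqₖ₋₁ + qₖ₋₂:
  k=0: a=8, p=8, q=1
  k=1: a=4, p=33, q=4
  k=2: a=3, p=107, q=13
  k=3: a=1, p=140, q=17
  k=4: a=6, p=947, q=115
  k=5: a=4, p=3928, q=477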